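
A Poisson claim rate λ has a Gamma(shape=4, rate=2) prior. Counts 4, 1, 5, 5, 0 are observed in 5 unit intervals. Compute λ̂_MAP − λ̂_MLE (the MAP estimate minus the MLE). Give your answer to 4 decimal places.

MAP − MLE = -0.4286

Σxᵢ = 15. Posterior is Gamma(19, 7); MAP = (19−1)/7 = 18/7 ≈ 2.57143.
MLE = x̄ = 15/5 ≈ 3.00000.
Difference = 18/7 − 15/5 = -3/7 ≈ -0.4286.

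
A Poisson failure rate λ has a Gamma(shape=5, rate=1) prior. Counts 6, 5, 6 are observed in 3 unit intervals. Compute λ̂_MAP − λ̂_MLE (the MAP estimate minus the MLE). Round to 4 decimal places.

MAP − MLE = -0.4167

Σxᵢ = 17. Posterior is Gamma(22, 4); MAP = (22−1)/4 = 21/4 ≈ 5.25000.
MLE = x̄ = 17/3 ≈ 5.66667.
Difference = 21/4 − 17/3 = -5/12 ≈ -0.4167.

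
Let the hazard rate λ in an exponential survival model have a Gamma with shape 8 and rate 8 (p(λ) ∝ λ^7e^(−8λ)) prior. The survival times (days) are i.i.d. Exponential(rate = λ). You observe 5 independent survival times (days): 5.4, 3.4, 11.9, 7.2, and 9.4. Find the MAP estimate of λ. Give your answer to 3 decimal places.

The Exponential(rate=λ) likelihood is ∝ λ^n e^(−λΣtᵢ). Here n = 5 and Σtᵢ = 5.4 + 3.4 + 11.9 + 7.2 + 9.4 = 37.3.
Posterior ∝ λ^7e^(−8λ) · λ^5e^(−37.3λ) = λ^12e^(−45.3λ), i.e. Gamma(13, 45.3).
Mode = (a−1)/b = 12/45.3 ≈ 0.265.

λ̂_MAP = 0.265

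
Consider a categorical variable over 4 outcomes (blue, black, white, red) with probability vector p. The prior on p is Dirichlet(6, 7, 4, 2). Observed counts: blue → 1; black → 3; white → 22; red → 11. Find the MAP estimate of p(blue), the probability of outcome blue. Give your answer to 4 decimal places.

The posterior is Dirichlet(αᵢ + nᵢ) = Dirichlet(7, 10, 26, 13).
For a Dirichlet(a₁,…,a_K) with all aᵢ > 1, the mode has j-th component (aⱼ − 1)/(Σaᵢ − K).
Here Σaᵢ = 56 and K = 4, so p(blue) = (7 − 1)/(56 − 4) = 6/52 ≈ 0.1154.

MAP estimate of p(blue) = 0.1154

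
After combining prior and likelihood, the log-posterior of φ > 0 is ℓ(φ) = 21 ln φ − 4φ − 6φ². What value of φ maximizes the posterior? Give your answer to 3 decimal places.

ℓ'(φ) = 21/φ − 4 − 12φ. Setting this to zero and multiplying by φ: 12φ² + 4φ − 21 = 0.
φ = (−4 + √(4² + 4·12·21)) / (2·12) = (−4 + √1024) / 24 = (−4 + 32)/24 = 7/6.
ℓ''(φ) = −21/φ² − 12 < 0, confirming a maximum.

φ̂_MAP = 1.167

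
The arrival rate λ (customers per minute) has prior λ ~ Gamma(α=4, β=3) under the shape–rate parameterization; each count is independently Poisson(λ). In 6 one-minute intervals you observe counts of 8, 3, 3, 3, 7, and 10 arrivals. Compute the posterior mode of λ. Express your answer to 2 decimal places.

λ̂_MAP = 4.11

Σxᵢ = 8+3+3+3+7+10 = 34, with n = 6.
Posterior ∝ λ^3e^(−3λ) · λ^34e^(−6λ) = λ^37e^(−9λ), i.e. Gamma(shape=38, rate=9).
The mode of a Gamma(a, b) with a ≥ 1 (shape–rate) is (a−1)/b = 37/9 ≈ 4.11.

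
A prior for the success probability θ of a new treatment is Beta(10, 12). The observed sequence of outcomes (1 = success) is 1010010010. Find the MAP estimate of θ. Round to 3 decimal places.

θ̂_MAP = 0.433

Prior: Beta(10, 12).
Data: 4 successes in 10 trials (from the sequence). The binomial likelihood contributes θ^4(1−θ)^6, so the posterior is Beta(10+4, 12+6) = Beta(14, 18).
For Beta(a, b) with a, b > 1 the mode is (a−1)/(a+b−2) = 13/30 ≈ 0.433.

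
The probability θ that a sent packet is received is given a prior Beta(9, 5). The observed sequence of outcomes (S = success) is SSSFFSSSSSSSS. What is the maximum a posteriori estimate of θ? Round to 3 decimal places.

θ̂_MAP = 0.760

Prior: Beta(9, 5).
Data: 11 successes in 13 trials (from the sequence). The binomial likelihood contributes θ^11(1−θ)^2, so the posterior is Beta(9+11, 5+2) = Beta(20, 7).
For Beta(a, b) with a, b > 1 the mode is (a−1)/(a+b−2) = 19/25 ≈ 0.760.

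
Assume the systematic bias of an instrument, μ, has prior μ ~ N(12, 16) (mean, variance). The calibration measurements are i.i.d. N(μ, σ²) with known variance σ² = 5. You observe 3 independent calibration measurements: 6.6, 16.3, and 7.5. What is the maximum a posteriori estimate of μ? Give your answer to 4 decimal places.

μ̂_MAP = 10.3094

n = 3; x̄ = (6.6 + 16.3 + 7.5)/3 = 30.4/3 = 152/15 ≈ 10.1333.
For a Normal prior and Normal likelihood with known variance, the posterior is Normal; its mode equals its mean, the precision-weighted average.
Prior precision 1/σ₀² = 1/16 = 0.0625; data precision n/σ² = 3/5 = 0.6.
μ̂ = (0.0625·12 + 0.6·(152/15)) / (0.0625 + 0.6) = 6.83/0.6625 = 2732/265 ≈ 10.3094.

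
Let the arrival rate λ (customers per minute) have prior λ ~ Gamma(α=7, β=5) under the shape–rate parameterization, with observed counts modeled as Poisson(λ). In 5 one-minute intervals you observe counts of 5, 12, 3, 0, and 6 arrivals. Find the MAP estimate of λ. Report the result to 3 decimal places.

λ̂_MAP = 3.200

Σxᵢ = 5+12+3+0+6 = 26, with n = 5.
Posterior ∝ λ^6e^(−5λ) · λ^26e^(−5λ) = λ^32e^(−10λ), i.e. Gamma(shape=33, rate=10).
The mode of a Gamma(a, b) with a ≥ 1 (shape–rate) is (a−1)/b = 32/10 ≈ 3.200.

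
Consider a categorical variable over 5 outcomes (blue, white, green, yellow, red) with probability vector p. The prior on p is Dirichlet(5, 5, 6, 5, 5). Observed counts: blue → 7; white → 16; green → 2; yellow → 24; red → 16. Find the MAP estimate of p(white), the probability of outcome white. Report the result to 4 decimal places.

The posterior is Dirichlet(αᵢ + nᵢ) = Dirichlet(12, 21, 8, 29, 21).
For a Dirichlet(a₁,…,a_K) with all aᵢ > 1, the mode has j-th component (aⱼ − 1)/(Σaᵢ − K).
Here Σaᵢ = 91 and K = 5, so p(white) = (21 − 1)/(91 − 5) = 20/86 ≈ 0.2326.

MAP estimate of p(white) = 0.2326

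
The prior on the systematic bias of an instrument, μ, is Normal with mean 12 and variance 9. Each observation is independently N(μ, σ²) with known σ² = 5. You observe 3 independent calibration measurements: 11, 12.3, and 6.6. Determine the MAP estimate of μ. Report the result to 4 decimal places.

n = 3; x̄ = (11 + 12.3 + 6.6)/3 = 29.9/3 = 299/30 ≈ 9.9667.
For a Normal prior and Normal likelihood with known variance, the posterior is Normal; its mode equals its mean, the precision-weighted average.
Prior precision 1/σ₀² = 1/9; data precision n/σ² = 3/5 = 0.6.
μ̂ = ((1/9)·12 + 0.6·(299/30)) / (1/9 + 0.6) = (1097/150)/(32/45) = 10.284375 ≈ 10.2844.

μ̂_MAP = 10.2844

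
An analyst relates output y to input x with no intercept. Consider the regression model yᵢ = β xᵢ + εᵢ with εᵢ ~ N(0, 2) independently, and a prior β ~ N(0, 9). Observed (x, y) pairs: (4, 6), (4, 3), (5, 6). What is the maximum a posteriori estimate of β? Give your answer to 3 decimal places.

β̂_MAP = 1.153

log p(β | y) = −Σ(yᵢ − βxᵢ)²/(2·2) − β²/(2·9) + const.
Setting the derivative to zero: Σxᵢ(yᵢ − βxᵢ)/2 − β/9 = 0, so β = Σxᵢyᵢ / (Σxᵢ² + σ²/τ²).
Σxᵢyᵢ = 4·6 + 4·3 + 5·6 = 66; Σxᵢ² = 57; σ²/τ² = 2/9.
β̂_MAP = 66 / (57 + 2/9) = 66/(515/9) = 594/515 ≈ 1.153.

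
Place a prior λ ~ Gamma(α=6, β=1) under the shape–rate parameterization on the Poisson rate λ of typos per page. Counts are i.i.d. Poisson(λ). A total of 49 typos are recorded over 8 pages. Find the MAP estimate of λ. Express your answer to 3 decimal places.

Σxᵢ = 49, n = 8.
Posterior ∝ λ^5e^(−1λ) · λ^49e^(−8λ) = λ^54e^(−9λ), i.e. Gamma(shape=55, rate=9).
The mode of a Gamma(a, b) with a ≥ 1 (shape–rate) is (a−1)/b = 54/9 ≈ 6.000.

λ̂_MAP = 6.000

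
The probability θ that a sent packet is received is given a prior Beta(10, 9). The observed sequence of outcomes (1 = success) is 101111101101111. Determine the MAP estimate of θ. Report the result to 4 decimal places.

Prior: Beta(10, 9).
Data: 12 successes in 15 trials (from the sequence). The binomial likelihood contributes θ^12(1−θ)^3, so the posterior is Beta(10+12, 9+3) = Beta(22, 12).
For Beta(a, b) with a, b > 1 the mode is (a−1)/(a+b−2) = 21/32 ≈ 0.6563.

θ̂_MAP = 0.6563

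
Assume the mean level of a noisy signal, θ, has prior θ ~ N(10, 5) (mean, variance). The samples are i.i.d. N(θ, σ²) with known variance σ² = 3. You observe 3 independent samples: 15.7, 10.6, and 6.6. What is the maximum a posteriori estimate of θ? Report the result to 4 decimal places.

θ̂_MAP = 10.8056

n = 3; x̄ = (15.7 + 10.6 + 6.6)/3 = 32.9/3 = 329/30 ≈ 10.9667.
For a Normal prior and Normal likelihood with known variance, the posterior is Normal; its mode equals its mean, the precision-weighted average.
Prior precision 1/σ₀² = 1/5 = 0.2; data precision n/σ² = 3/3 = 1.
θ̂ = (0.2·10 + 1·(329/30)) / (0.2 + 1) = (389/30)/1.2 = 389/36 ≈ 10.8056.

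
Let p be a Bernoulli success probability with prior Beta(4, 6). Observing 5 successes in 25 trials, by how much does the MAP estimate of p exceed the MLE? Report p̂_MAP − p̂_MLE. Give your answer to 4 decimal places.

Posterior is Beta(9, 26); MAP = (9−1)/(35−2) = 8/33 ≈ 0.24242.
MLE ignores the prior: p̂_MLE = k/n = 5/25 ≈ 0.20000.
Difference = 8/33 − 5/25 = 7/165 ≈ 0.0424.

MAP − MLE = 0.0424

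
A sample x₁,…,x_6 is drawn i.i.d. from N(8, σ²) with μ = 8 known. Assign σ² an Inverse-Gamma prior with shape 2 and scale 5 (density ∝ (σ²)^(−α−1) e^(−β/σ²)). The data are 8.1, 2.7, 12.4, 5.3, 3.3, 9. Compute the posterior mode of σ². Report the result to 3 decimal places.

σ̂²_MAP = 7.320

Sum of squared deviations about the known mean: SS = (8.1−8)² + (2.7−8)² + (12.4−8)² + (5.3−8)² + (3.3−8)² + (9−8)² = 77.84.
The Normal likelihood contributes (σ²)^(−n/2) exp(−SS/(2σ²)), so the posterior is Inverse-Gamma(α + n/2, β + SS/2) = Inverse-Gamma(5, 43.92).
The mode of Inverse-Gamma(a, b) is b/(a+1) = 43.92/6 ≈ 7.320.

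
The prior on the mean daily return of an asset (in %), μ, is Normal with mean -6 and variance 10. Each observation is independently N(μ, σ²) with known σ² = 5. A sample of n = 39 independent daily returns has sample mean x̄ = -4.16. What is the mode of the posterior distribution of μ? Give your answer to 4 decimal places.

μ̂_MAP = -4.1833

n = 39, x̄ = -4.16.
For a Normal prior and Normal likelihood with known variance, the posterior is Normal; its mode equals its mean, the precision-weighted average.
Prior precision 1/σ₀² = 1/10 = 0.1; data precision n/σ² = 39/5 = 7.8.
μ̂ = (0.1·(-6) + 7.8·(-4.16)) / (0.1 + 7.8) = (-33.048)/7.9 = -8262/1975 ≈ -4.1833.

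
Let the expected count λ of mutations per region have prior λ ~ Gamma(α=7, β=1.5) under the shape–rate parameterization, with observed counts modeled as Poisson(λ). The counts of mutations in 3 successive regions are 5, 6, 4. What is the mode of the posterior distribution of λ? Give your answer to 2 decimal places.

Σxᵢ = 5+6+4 = 15, with n = 3.
Posterior ∝ λ^6e^(−1.5λ) · λ^15e^(−3λ) = λ^21e^(−4.5λ), i.e. Gamma(shape=22, rate=4.5).
The mode of a Gamma(a, b) with a ≥ 1 (shape–rate) is (a−1)/b = 21/4.5 ≈ 4.67.

λ̂_MAP = 4.67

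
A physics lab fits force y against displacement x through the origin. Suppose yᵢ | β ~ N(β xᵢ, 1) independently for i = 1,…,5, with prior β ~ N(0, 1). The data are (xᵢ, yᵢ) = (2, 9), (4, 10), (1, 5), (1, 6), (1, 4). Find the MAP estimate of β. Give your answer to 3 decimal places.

β̂_MAP = 3.042

log p(β | y) = −Σ(yᵢ − βxᵢ)²/(2·1) − β²/(2·1) + const.
Setting the derivative to zero: Σxᵢ(yᵢ − βxᵢ)/1 − β/1 = 0, so β = Σxᵢyᵢ / (Σxᵢ² + σ²/τ²).
Σxᵢyᵢ = 2·9 + 4·10 + 1·5 + 1·6 + 1·4 = 73; Σxᵢ² = 23; σ²/τ² = 1.
β̂_MAP = 73 / (23 + 1) = 73/24 ≈ 3.042.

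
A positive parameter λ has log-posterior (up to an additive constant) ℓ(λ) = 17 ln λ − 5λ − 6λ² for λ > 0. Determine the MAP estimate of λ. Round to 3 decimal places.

λ̂_MAP = 1.000

ℓ'(λ) = 17/λ − 5 − 12λ. Setting this to zero and multiplying by λ: 12λ² + 5λ − 17 = 0.
λ = (−5 + √(5² + 4·12·17)) / (2·12) = (−5 + √841) / 24 = (−5 + 29)/24 = 1.
ℓ''(λ) = −17/λ² − 12 < 0, confirming a maximum.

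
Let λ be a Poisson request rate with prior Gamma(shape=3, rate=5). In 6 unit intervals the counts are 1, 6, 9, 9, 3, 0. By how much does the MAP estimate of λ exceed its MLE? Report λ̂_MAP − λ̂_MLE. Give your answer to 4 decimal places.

MAP − MLE = -1.9394

Σxᵢ = 28. Posterior is Gamma(31, 11); MAP = (31−1)/11 = 30/11 ≈ 2.72727.
MLE = x̄ = 28/6 ≈ 4.66667.
Difference = 30/11 − 28/6 = -64/33 ≈ -1.9394.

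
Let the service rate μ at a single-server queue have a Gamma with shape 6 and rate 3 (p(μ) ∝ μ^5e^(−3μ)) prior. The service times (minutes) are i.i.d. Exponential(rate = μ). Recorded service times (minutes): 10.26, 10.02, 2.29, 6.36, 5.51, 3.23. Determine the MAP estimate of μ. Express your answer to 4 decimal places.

The Exponential(rate=μ) likelihood is ∝ μ^n e^(−μΣtᵢ). Here n = 6 and Σtᵢ = 10.26 + 10.02 + 2.29 + 6.36 + 5.51 + 3.23 = 37.67.
Posterior ∝ μ^5e^(−3μ) · μ^6e^(−37.67μ) = μ^11e^(−40.67μ), i.e. Gamma(12, 40.67).
Mode = (a−1)/b = 11/40.67 ≈ 0.2705.

μ̂_MAP = 0.2705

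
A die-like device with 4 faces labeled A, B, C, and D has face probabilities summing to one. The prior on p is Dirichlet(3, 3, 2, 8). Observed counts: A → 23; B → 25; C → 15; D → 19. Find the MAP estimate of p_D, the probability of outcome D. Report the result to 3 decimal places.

The posterior is Dirichlet(αᵢ + nᵢ) = Dirichlet(26, 28, 17, 27).
For a Dirichlet(a₁,…,a_K) with all aᵢ > 1, the mode has j-th component (aⱼ − 1)/(Σaᵢ − K).
Here Σaᵢ = 98 and K = 4, so p_D = (27 − 1)/(98 − 4) = 26/94 ≈ 0.277.

MAP estimate of p_D = 0.277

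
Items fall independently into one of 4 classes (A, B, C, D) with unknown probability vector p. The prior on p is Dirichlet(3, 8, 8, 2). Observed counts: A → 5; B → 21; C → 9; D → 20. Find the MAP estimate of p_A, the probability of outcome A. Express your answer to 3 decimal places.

MAP estimate of p_A = 0.097

The posterior is Dirichlet(αᵢ + nᵢ) = Dirichlet(8, 29, 17, 22).
For a Dirichlet(a₁,…,a_K) with all aᵢ > 1, the mode has j-th component (aⱼ − 1)/(Σaᵢ − K).
Here Σaᵢ = 76 and K = 4, so p_A = (8 − 1)/(76 − 4) = 7/72 ≈ 0.097.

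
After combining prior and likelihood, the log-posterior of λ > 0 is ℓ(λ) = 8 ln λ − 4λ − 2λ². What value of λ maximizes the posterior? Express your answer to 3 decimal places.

ℓ'(λ) = 8/λ − 4 − 4λ. Setting this to zero and multiplying by λ: 4λ² + 4λ − 8 = 0.
λ = (−4 + √(4² + 4·4·8)) / (2·4) = (−4 + √144) / 8 = (−4 + 12)/8 = 1.
ℓ''(λ) = −8/λ² − 4 < 0, confirming a maximum.

λ̂_MAP = 1.000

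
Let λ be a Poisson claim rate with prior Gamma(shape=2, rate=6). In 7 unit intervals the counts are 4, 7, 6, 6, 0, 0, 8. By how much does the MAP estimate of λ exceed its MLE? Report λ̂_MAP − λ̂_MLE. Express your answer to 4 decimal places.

Σxᵢ = 31. Posterior is Gamma(33, 13); MAP = (33−1)/13 = 32/13 ≈ 2.46154.
MLE = x̄ = 31/7 ≈ 4.42857.
Difference = 32/13 − 31/7 = -179/91 ≈ -1.9670.

MAP − MLE = -1.9670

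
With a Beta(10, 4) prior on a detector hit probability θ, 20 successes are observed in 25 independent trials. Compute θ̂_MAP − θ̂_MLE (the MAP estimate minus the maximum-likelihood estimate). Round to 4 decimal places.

MAP − MLE = -0.0162

Posterior is Beta(30, 9); MAP = (30−1)/(39−2) = 29/37 ≈ 0.78378.
MLE ignores the prior: θ̂_MLE = k/n = 20/25 ≈ 0.80000.
Difference = 29/37 − 20/25 = -3/185 ≈ -0.0162.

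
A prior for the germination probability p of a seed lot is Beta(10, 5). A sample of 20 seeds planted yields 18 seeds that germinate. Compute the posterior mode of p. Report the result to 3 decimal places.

Prior: Beta(10, 5).
Data: 18 successes in 20 trials. The binomial likelihood contributes p^18(1−p)^2, so the posterior is Beta(10+18, 5+2) = Beta(28, 7).
For Beta(a, b) with a, b > 1 the mode is (a−1)/(a+b−2) = 27/33 ≈ 0.818.

p̂_MAP = 0.818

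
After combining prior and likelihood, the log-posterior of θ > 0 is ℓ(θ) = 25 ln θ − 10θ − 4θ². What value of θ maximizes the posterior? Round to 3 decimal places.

θ̂_MAP = 1.250

ℓ'(θ) = 25/θ − 10 − 8θ. Setting this to zero and multiplying by θ: 8θ² + 10θ − 25 = 0.
θ = (−10 + √(10² + 4·8·25)) / (2·8) = (−10 + √900) / 16 = (−10 + 30)/16 = 5/4.
ℓ''(θ) = −25/θ² − 8 < 0, confirming a maximum.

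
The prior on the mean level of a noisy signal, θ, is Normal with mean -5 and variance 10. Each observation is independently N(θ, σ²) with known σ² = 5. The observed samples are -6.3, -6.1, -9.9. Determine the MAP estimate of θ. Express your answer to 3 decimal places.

n = 3; x̄ = ((-6.3) + (-6.1) + (-9.9))/3 = -22.3/3 = -223/30 ≈ -7.4333.
For a Normal prior and Normal likelihood with known variance, the posterior is Normal; its mode equals its mean, the precision-weighted average.
Prior precision 1/σ₀² = 1/10 = 0.1; data precision n/σ² = 3/5 = 0.6.
θ̂ = (0.1·(-5) + 0.6·(-223/30)) / (0.1 + 0.6) = (-4.96)/0.7 = -248/35 ≈ -7.086.

θ̂_MAP = -7.086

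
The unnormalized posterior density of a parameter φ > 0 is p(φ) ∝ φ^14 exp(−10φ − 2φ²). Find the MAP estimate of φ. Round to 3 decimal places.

φ̂_MAP = 1.000

ℓ'(φ) = 14/φ − 10 − 4φ. Setting this to zero and multiplying by φ: 4φ² + 10φ − 14 = 0.
φ = (−10 + √(10² + 4·4·14)) / (2·4) = (−10 + √324) / 8 = (−10 + 18)/8 = 1.
ℓ''(φ) = −14/φ² − 4 < 0, confirming a maximum.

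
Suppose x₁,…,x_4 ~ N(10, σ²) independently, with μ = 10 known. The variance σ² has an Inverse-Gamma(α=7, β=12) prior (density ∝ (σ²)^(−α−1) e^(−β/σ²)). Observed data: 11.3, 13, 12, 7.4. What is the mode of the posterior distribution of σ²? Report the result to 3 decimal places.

Sum of squared deviations about the known mean: SS = (11.3−10)² + (13−10)² + (12−10)² + (7.4−10)² = 21.45.
The Normal likelihood contributes (σ²)^(−n/2) exp(−SS/(2σ²)), so the posterior is Inverse-Gamma(α + n/2, β + SS/2) = Inverse-Gamma(9, 22.725).
The mode of Inverse-Gamma(a, b) is b/(a+1) = 22.725/10 ≈ 2.273.

σ̂²_MAP = 2.273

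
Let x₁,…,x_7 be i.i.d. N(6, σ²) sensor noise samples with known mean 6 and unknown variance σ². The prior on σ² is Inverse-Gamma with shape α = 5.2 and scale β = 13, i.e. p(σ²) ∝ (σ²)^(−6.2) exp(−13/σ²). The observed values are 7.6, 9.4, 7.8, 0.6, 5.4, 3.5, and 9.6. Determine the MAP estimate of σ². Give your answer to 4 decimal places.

Sum of squared deviations about the known mean: SS = (7.6−6)² + (9.4−6)² + (7.8−6)² + (0.6−6)² + (5.4−6)² + (3.5−6)² + (9.6−6)² = 66.09.
The Normal likelihood contributes (σ²)^(−n/2) exp(−SS/(2σ²)), so the posterior is Inverse-Gamma(α + n/2, β + SS/2) = Inverse-Gamma(8.7, 46.045).
The mode of Inverse-Gamma(a, b) is b/(a+1) = 46.045/9.7 ≈ 4.7469.

σ̂²_MAP = 4.7469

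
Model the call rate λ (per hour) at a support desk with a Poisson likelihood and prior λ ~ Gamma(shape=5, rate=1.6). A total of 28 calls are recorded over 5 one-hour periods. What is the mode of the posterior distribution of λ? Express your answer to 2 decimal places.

Σxᵢ = 28, n = 5.
Posterior ∝ λ^4e^(−1.6λ) · λ^28e^(−5λ) = λ^32e^(−6.6λ), i.e. Gamma(shape=33, rate=6.6).
The mode of a Gamma(a, b) with a ≥ 1 (shape–rate) is (a−1)/b = 32/6.6 ≈ 4.85.

λ̂_MAP = 4.85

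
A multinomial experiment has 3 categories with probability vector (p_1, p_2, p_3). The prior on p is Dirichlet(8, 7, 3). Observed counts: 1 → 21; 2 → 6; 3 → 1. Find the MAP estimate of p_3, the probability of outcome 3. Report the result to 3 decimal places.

The posterior is Dirichlet(αᵢ + nᵢ) = Dirichlet(29, 13, 4).
For a Dirichlet(a₁,…,a_K) with all aᵢ > 1, the mode has j-th component (aⱼ − 1)/(Σaᵢ − K).
Here Σaᵢ = 46 and K = 3, so p_3 = (4 − 1)/(46 − 3) = 3/43 ≈ 0.070.

MAP estimate: 0.070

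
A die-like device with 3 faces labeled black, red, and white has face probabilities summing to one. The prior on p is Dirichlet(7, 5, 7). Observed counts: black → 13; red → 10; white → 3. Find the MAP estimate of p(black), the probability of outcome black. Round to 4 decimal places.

MAP estimate of p(black) = 0.4524

The posterior is Dirichlet(αᵢ + nᵢ) = Dirichlet(20, 15, 10).
For a Dirichlet(a₁,…,a_K) with all aᵢ > 1, the mode has j-th component (aⱼ − 1)/(Σaᵢ − K).
Here Σaᵢ = 45 and K = 3, so p(black) = (20 − 1)/(45 − 3) = 19/42 ≈ 0.4524.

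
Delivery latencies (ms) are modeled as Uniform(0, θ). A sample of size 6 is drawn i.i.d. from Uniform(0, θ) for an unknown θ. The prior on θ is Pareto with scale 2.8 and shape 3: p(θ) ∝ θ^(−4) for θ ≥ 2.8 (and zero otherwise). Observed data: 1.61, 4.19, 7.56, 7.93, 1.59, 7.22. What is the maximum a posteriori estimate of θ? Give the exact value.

The Uniform(0, θ) likelihood is θ^(−n) for θ ≥ max(xᵢ), zero otherwise. Here max(xᵢ) = 7.93.
Posterior ∝ θ^(−4) · θ^(−6) = θ^(−10) on θ ≥ max(2.8, 7.93) = 7.93.
This density is strictly decreasing in θ, so the posterior mode lies at the lower boundary of the support.

θ̂_MAP = 7.93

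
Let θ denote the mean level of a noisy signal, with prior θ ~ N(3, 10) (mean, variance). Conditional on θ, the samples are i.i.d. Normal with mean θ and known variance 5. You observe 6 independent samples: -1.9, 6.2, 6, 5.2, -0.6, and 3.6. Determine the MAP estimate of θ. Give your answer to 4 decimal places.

n = 6; x̄ = ((-1.9) + 6.2 + 6 + 5.2 + (-0.6) + 3.6)/6 = 18.5/6 = 37/12 ≈ 3.0833.
For a Normal prior and Normal likelihood with known variance, the posterior is Normal; its mode equals its mean, the precision-weighted average.
Prior precision 1/σ₀² = 1/10 = 0.1; data precision n/σ² = 6/5 = 1.2.
θ̂ = (0.1·3 + 1.2·(37/12)) / (0.1 + 1.2) = 4/1.3 = 40/13 ≈ 3.0769.

θ̂_MAP = 3.0769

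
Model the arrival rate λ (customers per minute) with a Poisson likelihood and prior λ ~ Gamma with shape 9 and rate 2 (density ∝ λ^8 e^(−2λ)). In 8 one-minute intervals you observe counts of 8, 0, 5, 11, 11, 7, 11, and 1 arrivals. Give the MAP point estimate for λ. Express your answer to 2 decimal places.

λ̂_MAP = 6.20

Σxᵢ = 8+0+5+11+11+7+11+1 = 54, with n = 8.
Posterior ∝ λ^8e^(−2λ) · λ^54e^(−8λ) = λ^62e^(−10λ), i.e. Gamma(shape=63, rate=10).
The mode of a Gamma(a, b) with a ≥ 1 (shape–rate) is (a−1)/b = 62/10 ≈ 6.20.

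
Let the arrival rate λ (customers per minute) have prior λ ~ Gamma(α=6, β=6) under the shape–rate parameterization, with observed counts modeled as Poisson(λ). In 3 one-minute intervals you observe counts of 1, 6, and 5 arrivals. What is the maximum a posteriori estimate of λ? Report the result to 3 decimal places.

Σxᵢ = 1+6+5 = 12, with n = 3.
Posterior ∝ λ^5e^(−6λ) · λ^12e^(−3λ) = λ^17e^(−9λ), i.e. Gamma(shape=18, rate=9).
The mode of a Gamma(a, b) with a ≥ 1 (shape–rate) is (a−1)/b = 17/9 ≈ 1.889.

λ̂_MAP = 1.889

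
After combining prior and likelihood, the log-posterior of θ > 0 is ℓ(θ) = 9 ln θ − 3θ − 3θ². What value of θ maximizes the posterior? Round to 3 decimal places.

ℓ'(θ) = 9/θ − 3 − 6θ. Setting this to zero and multiplying by θ: 6θ² + 3θ − 9 = 0.
θ = (−3 + √(3² + 4·6·9)) / (2·6) = (−3 + √225) / 12 = (−3 + 15)/12 = 1.
ℓ''(θ) = −9/θ² − 6 < 0, confirming a maximum.

θ̂_MAP = 1.000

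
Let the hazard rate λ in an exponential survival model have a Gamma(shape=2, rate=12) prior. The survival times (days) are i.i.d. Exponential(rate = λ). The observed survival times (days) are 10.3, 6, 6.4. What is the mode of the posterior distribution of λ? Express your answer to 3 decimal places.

λ̂_MAP = 0.115

The Exponential(rate=λ) likelihood is ∝ λ^n e^(−λΣtᵢ). Here n = 3 and Σtᵢ = 10.3 + 6 + 6.4 = 22.7.
Posterior ∝ λe^(−12λ) · λ^3e^(−22.7λ) = λ^4e^(−34.7λ), i.e. Gamma(5, 34.7).
Mode = (a−1)/b = 4/34.7 ≈ 0.115.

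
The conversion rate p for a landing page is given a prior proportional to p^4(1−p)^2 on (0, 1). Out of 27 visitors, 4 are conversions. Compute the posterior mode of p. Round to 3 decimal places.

The prior density ∝ p^4(1−p)^2 is the kernel of Beta(5, 3).
Data: 4 successes in 27 trials. The binomial likelihood contributes p^4(1−p)^23, so the posterior is Beta(5+4, 3+23) = Beta(9, 26).
For Beta(a, b) with a, b > 1 the mode is (a−1)/(a+b−2) = 8/33 ≈ 0.242.

p̂_MAP = 0.242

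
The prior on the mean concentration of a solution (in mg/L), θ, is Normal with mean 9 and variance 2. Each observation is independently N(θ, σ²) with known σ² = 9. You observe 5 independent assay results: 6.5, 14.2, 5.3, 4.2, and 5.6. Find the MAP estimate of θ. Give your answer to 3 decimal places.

θ̂_MAP = 8.032

n = 5; x̄ = (6.5 + 14.2 + 5.3 + 4.2 + 5.6)/5 = 35.8/5 = 7.16.
For a Normal prior and Normal likelihood with known variance, the posterior is Normal; its mode equals its mean, the precision-weighted average.
Prior precision 1/σ₀² = 1/2 = 0.5; data precision n/σ² = 5/9.
θ̂ = (0.5·9 + (5/9)·7.16) / (0.5 + 5/9) = (763/90)/(19/18) = 763/95 ≈ 8.032.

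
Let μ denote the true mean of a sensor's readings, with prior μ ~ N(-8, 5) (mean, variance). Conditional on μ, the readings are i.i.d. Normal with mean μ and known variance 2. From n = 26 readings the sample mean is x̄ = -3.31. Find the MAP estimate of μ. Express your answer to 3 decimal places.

μ̂_MAP = -3.381

n = 26, x̄ = -3.31.
For a Normal prior and Normal likelihood with known variance, the posterior is Normal; its mode equals its mean, the precision-weighted average.
Prior precision 1/σ₀² = 1/5 = 0.2; data precision n/σ² = 26/2 = 13.
μ̂ = (0.2·(-8) + 13·(-3.31)) / (0.2 + 13) = (-44.63)/13.2 = -4463/1320 ≈ -3.381.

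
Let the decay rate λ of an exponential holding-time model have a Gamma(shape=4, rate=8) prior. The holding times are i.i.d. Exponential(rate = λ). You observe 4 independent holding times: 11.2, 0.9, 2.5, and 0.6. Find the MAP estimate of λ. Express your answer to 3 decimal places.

The Exponential(rate=λ) likelihood is ∝ λ^n e^(−λΣtᵢ). Here n = 4 and Σtᵢ = 11.2 + 0.9 + 2.5 + 0.6 = 15.2.
Posterior ∝ λ^3e^(−8λ) · λ^4e^(−15.2λ) = λ^7e^(−23.2λ), i.e. Gamma(8, 23.2).
Mode = (a−1)/b = 7/23.2 ≈ 0.302.

λ̂_MAP = 0.302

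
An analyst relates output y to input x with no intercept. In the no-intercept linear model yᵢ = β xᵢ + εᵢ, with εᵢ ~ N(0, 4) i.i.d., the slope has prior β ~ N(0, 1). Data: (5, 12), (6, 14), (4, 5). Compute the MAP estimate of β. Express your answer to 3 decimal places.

log p(β | y) = −Σ(yᵢ − βxᵢ)²/(2·4) − β²/(2·1) + const.
Setting the derivative to zero: Σxᵢ(yᵢ − βxᵢ)/4 − β/1 = 0, so β = Σxᵢyᵢ / (Σxᵢ² + σ²/τ²).
Σxᵢyᵢ = 5·12 + 6·14 + 4·5 = 164; Σxᵢ² = 77; σ²/τ² = 4.
β̂_MAP = 164 / (77 + 4) = 164/81 ≈ 2.025.

β̂_MAP = 2.025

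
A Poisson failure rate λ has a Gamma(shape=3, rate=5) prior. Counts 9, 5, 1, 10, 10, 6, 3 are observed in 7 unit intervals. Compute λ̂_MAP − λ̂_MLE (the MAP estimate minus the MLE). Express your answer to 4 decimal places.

Σxᵢ = 44. Posterior is Gamma(47, 12); MAP = (47−1)/12 = 46/12 ≈ 3.83333.
MLE = x̄ = 44/7 ≈ 6.28571.
Difference = 46/12 − 44/7 = -103/42 ≈ -2.4524.

MAP − MLE = -2.4524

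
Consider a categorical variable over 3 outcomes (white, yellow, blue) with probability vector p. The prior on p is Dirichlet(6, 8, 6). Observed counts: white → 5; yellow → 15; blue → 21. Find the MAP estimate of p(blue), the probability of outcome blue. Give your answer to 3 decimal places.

The posterior is Dirichlet(αᵢ + nᵢ) = Dirichlet(11, 23, 27).
For a Dirichlet(a₁,…,a_K) with all aᵢ > 1, the mode has j-th component (aⱼ − 1)/(Σaᵢ − K).
Here Σaᵢ = 61 and K = 3, so p(blue) = (27 − 1)/(61 − 3) = 26/58 ≈ 0.448.

MAP estimate of p(blue) = 0.448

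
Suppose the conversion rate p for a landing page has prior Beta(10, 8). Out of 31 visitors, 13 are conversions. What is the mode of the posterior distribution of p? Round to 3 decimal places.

p̂_MAP = 0.468

Prior: Beta(10, 8).
Data: 13 successes in 31 trials. The binomial likelihood contributes p^13(1−p)^18, so the posterior is Beta(10+13, 8+18) = Beta(23, 26).
For Beta(a, b) with a, b > 1 the mode is (a−1)/(a+b−2) = 22/47 ≈ 0.468.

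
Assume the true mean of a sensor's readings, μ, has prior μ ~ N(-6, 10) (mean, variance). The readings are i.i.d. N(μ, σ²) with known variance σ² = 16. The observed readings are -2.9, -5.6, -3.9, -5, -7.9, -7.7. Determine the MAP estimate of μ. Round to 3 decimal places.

μ̂_MAP = -5.605

n = 6; x̄ = ((-2.9) + (-5.6) + (-3.9) + (-5) + (-7.9) + (-7.7))/6 = -33/6 = -5.5.
For a Normal prior and Normal likelihood with known variance, the posterior is Normal; its mode equals its mean, the precision-weighted average.
Prior precision 1/σ₀² = 1/10 = 0.1; data precision n/σ² = 6/16 = 0.375.
μ̂ = (0.1·(-6) + 0.375·(-5.5)) / (0.1 + 0.375) = (-2.6625)/0.475 = -213/38 ≈ -5.605.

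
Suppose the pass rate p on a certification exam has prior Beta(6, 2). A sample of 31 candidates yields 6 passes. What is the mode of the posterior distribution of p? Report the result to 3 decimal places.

p̂_MAP = 0.297

Prior: Beta(6, 2).
Data: 6 successes in 31 trials. The binomial likelihood contributes p^6(1−p)^25, so the posterior is Beta(6+6, 2+25) = Beta(12, 27).
For Beta(a, b) with a, b > 1 the mode is (a−1)/(a+b−2) = 11/37 ≈ 0.297.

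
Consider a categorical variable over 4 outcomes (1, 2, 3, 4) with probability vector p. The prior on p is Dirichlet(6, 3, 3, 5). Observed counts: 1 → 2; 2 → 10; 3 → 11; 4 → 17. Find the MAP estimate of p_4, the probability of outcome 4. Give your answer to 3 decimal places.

MAP estimate: 0.396

The posterior is Dirichlet(αᵢ + nᵢ) = Dirichlet(8, 13, 14, 22).
For a Dirichlet(a₁,…,a_K) with all aᵢ > 1, the mode has j-th component (aⱼ − 1)/(Σaᵢ − K).
Here Σaᵢ = 57 and K = 4, so p_4 = (22 − 1)/(57 − 4) = 21/53 ≈ 0.396.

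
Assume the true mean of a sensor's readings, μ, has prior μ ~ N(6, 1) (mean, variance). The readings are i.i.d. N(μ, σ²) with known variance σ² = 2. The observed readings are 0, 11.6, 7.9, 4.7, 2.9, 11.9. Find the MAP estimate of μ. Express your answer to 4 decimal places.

μ̂_MAP = 6.3750

n = 6; x̄ = (0 + 11.6 + 7.9 + 4.7 + 2.9 + 11.9)/6 = 39/6 = 6.5.
For a Normal prior and Normal likelihood with known variance, the posterior is Normal; its mode equals its mean, the precision-weighted average.
Prior precision 1/σ₀² = 1/1 = 1; data precision n/σ² = 6/2 = 3.
μ̂ = (1·6 + 3·6.5) / (1 + 3) = 25.5/4 = 6.3750.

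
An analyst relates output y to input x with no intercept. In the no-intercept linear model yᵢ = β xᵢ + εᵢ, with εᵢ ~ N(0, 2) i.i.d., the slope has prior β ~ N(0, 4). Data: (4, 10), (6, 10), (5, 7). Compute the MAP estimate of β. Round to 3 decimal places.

β̂_MAP = 1.742

log p(β | y) = −Σ(yᵢ − βxᵢ)²/(2·2) − β²/(2·4) + const.
Setting the derivative to zero: Σxᵢ(yᵢ − βxᵢ)/2 − β/4 = 0, so β = Σxᵢyᵢ / (Σxᵢ² + σ²/τ²).
Σxᵢyᵢ = 4·10 + 6·10 + 5·7 = 135; Σxᵢ² = 77; σ²/τ² = 0.5.
β̂_MAP = 135 / (77 + 0.5) = 135/77.5 ≈ 1.742.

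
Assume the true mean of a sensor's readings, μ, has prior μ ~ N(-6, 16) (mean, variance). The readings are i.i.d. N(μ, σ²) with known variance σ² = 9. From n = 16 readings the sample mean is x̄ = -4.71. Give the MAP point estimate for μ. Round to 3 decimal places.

n = 16, x̄ = -4.71.
For a Normal prior and Normal likelihood with known variance, the posterior is Normal; its mode equals its mean, the precision-weighted average.
Prior precision 1/σ₀² = 1/16 = 0.0625; data precision n/σ² = 16/9.
μ̂ = (0.0625·(-6) + (16/9)·(-4.71)) / (0.0625 + 16/9) = (-5249/600)/(265/144) = -31494/6625 ≈ -4.754.

μ̂_MAP = -4.754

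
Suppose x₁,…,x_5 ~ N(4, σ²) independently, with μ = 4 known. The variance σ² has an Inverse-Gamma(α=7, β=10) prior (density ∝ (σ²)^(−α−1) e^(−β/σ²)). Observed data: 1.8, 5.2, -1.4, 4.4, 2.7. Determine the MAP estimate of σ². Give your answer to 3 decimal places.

Sum of squared deviations about the known mean: SS = (1.8−4)² + (5.2−4)² + (-1.4−4)² + (4.4−4)² + (2.7−4)² = 37.29.
The Normal likelihood contributes (σ²)^(−n/2) exp(−SS/(2σ²)), so the posterior is Inverse-Gamma(α + n/2, β + SS/2) = Inverse-Gamma(9.5, 28.645).
The mode of Inverse-Gamma(a, b) is b/(a+1) = 28.645/10.5 ≈ 2.728.

σ̂²_MAP = 2.728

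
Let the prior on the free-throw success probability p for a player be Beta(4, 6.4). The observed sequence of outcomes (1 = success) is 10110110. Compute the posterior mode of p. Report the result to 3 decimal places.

Prior: Beta(4, 6.4).
Data: 5 successes in 8 trials (from the sequence). The binomial likelihood contributes p^5(1−p)^3, so the posterior is Beta(4+5, 6.4+3) = Beta(9, 9.4).
For Beta(a, b) with a, b > 1 the mode is (a−1)/(a+b−2) = 8/16.4 ≈ 0.488.

p̂_MAP = 0.488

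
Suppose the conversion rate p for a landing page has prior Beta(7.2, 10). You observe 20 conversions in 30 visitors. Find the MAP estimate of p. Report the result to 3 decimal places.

p̂_MAP = 0.580

Prior: Beta(7.2, 10).
Data: 20 successes in 30 trials. The binomial likelihood contributes p^20(1−p)^10, so the posterior is Beta(7.2+20, 10+10) = Beta(27.2, 20).
For Beta(a, b) with a, b > 1 the mode is (a−1)/(a+b−2) = 26.2/45.2 ≈ 0.580.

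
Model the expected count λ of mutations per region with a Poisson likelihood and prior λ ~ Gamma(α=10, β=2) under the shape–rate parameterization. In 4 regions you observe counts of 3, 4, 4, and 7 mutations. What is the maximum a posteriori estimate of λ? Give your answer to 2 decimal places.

Σxᵢ = 3+4+4+7 = 18, with n = 4.
Posterior ∝ λ^9e^(−2λ) · λ^18e^(−4λ) = λ^27e^(−6λ), i.e. Gamma(shape=28, rate=6).
The mode of a Gamma(a, b) with a ≥ 1 (shape–rate) is (a−1)/b = 27/6 ≈ 4.50.

λ̂_MAP = 4.50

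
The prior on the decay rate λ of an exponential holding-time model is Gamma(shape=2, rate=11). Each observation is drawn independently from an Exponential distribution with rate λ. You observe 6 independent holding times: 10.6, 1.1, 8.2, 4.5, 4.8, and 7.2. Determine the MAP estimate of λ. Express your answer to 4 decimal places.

The Exponential(rate=λ) likelihood is ∝ λ^n e^(−λΣtᵢ). Here n = 6 and Σtᵢ = 10.6 + 1.1 + 8.2 + 4.5 + 4.8 + 7.2 = 36.4.
Posterior ∝ λe^(−11λ) · λ^6e^(−36.4λ) = λ^7e^(−47.4λ), i.e. Gamma(8, 47.4).
Mode = (a−1)/b = 7/47.4 ≈ 0.1477.

λ̂_MAP = 0.1477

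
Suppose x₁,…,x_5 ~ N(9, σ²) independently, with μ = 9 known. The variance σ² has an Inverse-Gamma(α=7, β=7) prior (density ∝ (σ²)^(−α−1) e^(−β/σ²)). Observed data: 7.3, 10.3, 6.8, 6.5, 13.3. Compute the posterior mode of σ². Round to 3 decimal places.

σ̂²_MAP = 2.293

Sum of squared deviations about the known mean: SS = (7.3−9)² + (10.3−9)² + (6.8−9)² + (6.5−9)² + (13.3−9)² = 34.16.
The Normal likelihood contributes (σ²)^(−n/2) exp(−SS/(2σ²)), so the posterior is Inverse-Gamma(α + n/2, β + SS/2) = Inverse-Gamma(9.5, 24.08).
The mode of Inverse-Gamma(a, b) is b/(a+1) = 24.08/10.5 ≈ 2.293.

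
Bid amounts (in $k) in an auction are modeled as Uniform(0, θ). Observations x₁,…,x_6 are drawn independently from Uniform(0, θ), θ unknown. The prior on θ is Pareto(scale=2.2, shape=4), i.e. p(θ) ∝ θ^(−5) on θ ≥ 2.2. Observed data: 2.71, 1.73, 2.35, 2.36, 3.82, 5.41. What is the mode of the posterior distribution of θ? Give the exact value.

The Uniform(0, θ) likelihood is θ^(−n) for θ ≥ max(xᵢ), zero otherwise. Here max(xᵢ) = 5.41.
Posterior ∝ θ^(−5) · θ^(−6) = θ^(−11) on θ ≥ max(2.2, 5.41) = 5.41.
This density is strictly decreasing in θ, so the posterior mode lies at the lower boundary of the support.

θ̂_MAP = 5.41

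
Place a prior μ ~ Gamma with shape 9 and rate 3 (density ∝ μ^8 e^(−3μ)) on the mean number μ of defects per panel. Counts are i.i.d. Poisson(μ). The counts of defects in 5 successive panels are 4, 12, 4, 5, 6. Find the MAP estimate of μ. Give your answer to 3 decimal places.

Σxᵢ = 4+12+4+5+6 = 31, with n = 5.
Posterior ∝ μ^8e^(−3μ) · μ^31e^(−5μ) = μ^39e^(−8μ), i.e. Gamma(shape=40, rate=8).
The mode of a Gamma(a, b) with a ≥ 1 (shape–rate) is (a−1)/b = 39/8 ≈ 4.875.

μ̂_MAP = 4.875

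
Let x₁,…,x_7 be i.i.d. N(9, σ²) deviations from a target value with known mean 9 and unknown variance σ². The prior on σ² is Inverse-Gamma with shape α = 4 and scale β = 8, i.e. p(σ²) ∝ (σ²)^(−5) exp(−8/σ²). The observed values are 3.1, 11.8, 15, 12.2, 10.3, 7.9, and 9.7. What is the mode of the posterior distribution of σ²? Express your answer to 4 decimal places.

σ̂²_MAP = 6.3694

Sum of squared deviations about the known mean: SS = (3.1−9)² + (11.8−9)² + (15−9)² + (12.2−9)² + (10.3−9)² + (7.9−9)² + (9.7−9)² = 92.28.
The Normal likelihood contributes (σ²)^(−n/2) exp(−SS/(2σ²)), so the posterior is Inverse-Gamma(α + n/2, β + SS/2) = Inverse-Gamma(7.5, 54.14).
The mode of Inverse-Gamma(a, b) is b/(a+1) = 54.14/8.5 ≈ 6.3694.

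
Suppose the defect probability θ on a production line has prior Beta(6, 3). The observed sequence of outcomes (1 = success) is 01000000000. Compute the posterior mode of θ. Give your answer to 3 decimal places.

Prior: Beta(6, 3).
Data: 1 success in 11 trials (from the sequence). The binomial likelihood contributes θ(1−θ)^10, so the posterior is Beta(6+1, 3+10) = Beta(7, 13).
For Beta(a, b) with a, b > 1 the mode is (a−1)/(a+b−2) = 6/18 ≈ 0.333.

θ̂_MAP = 0.333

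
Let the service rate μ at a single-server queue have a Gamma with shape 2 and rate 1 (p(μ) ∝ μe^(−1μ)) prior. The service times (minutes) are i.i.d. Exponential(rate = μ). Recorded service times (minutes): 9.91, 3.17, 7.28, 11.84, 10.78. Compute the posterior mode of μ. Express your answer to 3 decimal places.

μ̂_MAP = 0.136

The Exponential(rate=μ) likelihood is ∝ μ^n e^(−μΣtᵢ). Here n = 5 and Σtᵢ = 9.91 + 3.17 + 7.28 + 11.84 + 10.78 = 42.98.
Posterior ∝ μe^(−1μ) · μ^5e^(−42.98μ) = μ^6e^(−43.98μ), i.e. Gamma(7, 43.98).
Mode = (a−1)/b = 6/43.98 ≈ 0.136.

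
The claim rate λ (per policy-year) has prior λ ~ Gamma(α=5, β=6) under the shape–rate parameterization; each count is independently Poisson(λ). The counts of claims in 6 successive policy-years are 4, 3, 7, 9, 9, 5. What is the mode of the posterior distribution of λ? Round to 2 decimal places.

Σxᵢ = 4+3+7+9+9+5 = 37, with n = 6.
Posterior ∝ λ^4e^(−6λ) · λ^37e^(−6λ) = λ^41e^(−12λ), i.e. Gamma(shape=42, rate=12).
The mode of a Gamma(a, b) with a ≥ 1 (shape–rate) is (a−1)/b = 41/12 ≈ 3.42.

λ̂_MAP = 3.42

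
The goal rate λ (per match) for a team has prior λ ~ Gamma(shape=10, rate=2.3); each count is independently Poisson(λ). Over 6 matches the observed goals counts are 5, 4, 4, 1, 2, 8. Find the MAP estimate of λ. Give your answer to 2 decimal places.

Σxᵢ = 5+4+4+1+2+8 = 24, with n = 6.
Posterior ∝ λ^9e^(−2.3λ) · λ^24e^(−6λ) = λ^33e^(−8.3λ), i.e. Gamma(shape=34, rate=8.3).
The mode of a Gamma(a, b) with a ≥ 1 (shape–rate) is (a−1)/b = 33/8.3 ≈ 3.98.

λ̂_MAP = 3.98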